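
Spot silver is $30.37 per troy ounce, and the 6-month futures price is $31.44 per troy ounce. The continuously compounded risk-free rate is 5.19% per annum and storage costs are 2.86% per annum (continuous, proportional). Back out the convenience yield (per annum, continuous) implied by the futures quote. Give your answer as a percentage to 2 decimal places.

1.12%

F = S·e^((r+u−y)T) ⇒ (r+u−y) = ln(F/S)/T
ln(31.44/30.37) = 0.034626; /T ⇒ 0.069252
y = r + u − ln(F/S)/T = 0.0519 + 0.0286 − 0.069252 = 0.011248
y = 1.12%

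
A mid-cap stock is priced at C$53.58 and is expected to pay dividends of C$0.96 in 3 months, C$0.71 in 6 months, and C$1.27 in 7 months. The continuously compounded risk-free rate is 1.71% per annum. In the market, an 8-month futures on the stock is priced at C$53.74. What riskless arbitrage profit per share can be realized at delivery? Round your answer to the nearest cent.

C$2.50 per share

PV(dividends) I = 0.96·e^(−0.0171·3/12) + 0.71·e^(−0.0171·6/12) + 1.27·e^(−0.0171·7/12) = 2.9173
Fair futures F* = (S − I)·e^(rT) = (53.58 − 2.9173)·e^0.011400 = 50.6627 × 1.011465 = 51.2435
Market C$53.74 > fair 51.2435: forward overpriced → cash-and-carry (borrow at r, buy the stock and collect the dividends, short the forward).
Profit at T = |F_mkt − F*| = |53.74 − 51.2435| = C$2.50 per share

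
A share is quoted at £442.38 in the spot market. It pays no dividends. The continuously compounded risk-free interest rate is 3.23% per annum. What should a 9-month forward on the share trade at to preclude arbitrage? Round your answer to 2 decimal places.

£453.23

F = S·e^(rT) = 442.38 · e^(0.0323 × 9/12)
= 442.38 · e^0.024225 = 442.38 × 1.024521
F = £453.23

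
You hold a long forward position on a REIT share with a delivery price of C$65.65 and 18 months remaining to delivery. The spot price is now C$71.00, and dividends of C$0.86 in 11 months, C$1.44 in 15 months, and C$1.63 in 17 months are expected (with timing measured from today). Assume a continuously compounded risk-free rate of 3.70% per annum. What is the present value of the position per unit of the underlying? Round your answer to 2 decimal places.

C$5.14

PV(remaining dividends) I = 0.86·e^(−0.0370·11/12) + 1.44·e^(−0.0370·15/12) + 1.63·e^(−0.0370·17/12) = 3.7530
Current forward F = (S − I)·e^(rT) = (71.00 − 3.7530)·e^(0.0370·18/12) = 67.2470 × 1.057069 = 71.0847
Value (long) = (F − K)·e^(−rT) = (71.0847 − 65.65) × 0.946012 = 5.1413
Value = C$5.14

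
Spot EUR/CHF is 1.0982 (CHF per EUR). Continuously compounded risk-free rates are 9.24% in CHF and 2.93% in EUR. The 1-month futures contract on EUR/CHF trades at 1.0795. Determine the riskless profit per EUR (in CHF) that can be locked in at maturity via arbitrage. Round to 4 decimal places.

0.0245 per EUR (in CHF)

Fair futures: F* = S·e^(carry·T), with carry = (r_CHF − r_EUR) = 0.0924 − 0.0293 = 0.0631
F* = 1.0982 · e^(0.0631 × 1/12) = 1.0982 · e^0.005258 = 1.0982 × 1.005272 = 1.1040
Market 1.0795 < fair 1.1040: forward underpriced → reverse cash-and-carry (short spot, go long the forward).
At maturity, profit = |F_mkt − F*| = |1.0795 − 1.1040| = 0.0245 per EUR (in CHF)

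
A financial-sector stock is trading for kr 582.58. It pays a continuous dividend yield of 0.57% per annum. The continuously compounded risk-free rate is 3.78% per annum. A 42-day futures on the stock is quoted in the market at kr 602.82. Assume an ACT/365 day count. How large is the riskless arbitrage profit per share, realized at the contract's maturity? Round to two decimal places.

kr 18.08 per share

Fair futures: F* = S·e^(carry·T), with carry = (r − q) = 0.0378 − 0.0057 = 0.0321
F* = 582.58 · e^(0.0321 × 42/365) = 582.58 · e^0.003694 = 582.58 × 1.003701 = kr 584.7361
Market kr 602.82 > fair kr 584.7361: forward overpriced → cash-and-carry (buy spot, short the forward).
At maturity, profit = |F_mkt − F*| = |602.82 − 584.7361| = kr 18.08 per share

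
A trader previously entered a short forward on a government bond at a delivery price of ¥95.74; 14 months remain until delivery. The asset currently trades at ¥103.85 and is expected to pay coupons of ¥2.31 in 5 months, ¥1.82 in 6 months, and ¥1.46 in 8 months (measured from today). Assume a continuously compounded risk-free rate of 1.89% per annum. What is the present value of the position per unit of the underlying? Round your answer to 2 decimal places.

-¥4.66

PV(remaining coupons) I = 2.31·e^(−0.0189·5/12) + 1.82·e^(−0.0189·6/12) + 1.46·e^(−0.0189·8/12) = 5.5365
Current forward F = (S − I)·e^(rT) = (103.85 − 5.5365)·e^(0.0189·14/12) = 98.3135 × 1.022295 = 100.5054
Value (long) = (F − K)·e^(−rT) = (100.5054 − 95.74) × 0.978191 = 4.6615
Short position value = −(long value) = -¥4.66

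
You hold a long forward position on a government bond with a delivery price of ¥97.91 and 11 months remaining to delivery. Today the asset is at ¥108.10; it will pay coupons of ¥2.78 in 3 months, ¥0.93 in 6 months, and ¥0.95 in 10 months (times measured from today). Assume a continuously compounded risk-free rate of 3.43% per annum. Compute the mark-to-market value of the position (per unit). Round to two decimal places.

PV(remaining coupons) I = 2.78·e^(−0.0343·3/12) + 0.93·e^(−0.0343·6/12) + 0.95·e^(−0.0343·10/12) = 4.5937
Current forward F = (S − I)·e^(rT) = (108.10 − 4.5937)·e^(0.0343·11/12) = 103.5063 × 1.031941 = 106.8124
Value (long) = (F − K)·e^(−rT) = (106.8124 − 97.91) × 0.969047 = 8.6268
Value = ¥8.63

¥8.63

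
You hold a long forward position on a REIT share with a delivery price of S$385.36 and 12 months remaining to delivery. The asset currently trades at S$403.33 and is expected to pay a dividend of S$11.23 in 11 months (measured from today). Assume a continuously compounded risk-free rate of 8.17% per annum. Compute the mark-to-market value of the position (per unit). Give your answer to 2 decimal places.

S$37.78

PV(remaining dividends) I = 11.23·e^(−0.0817·11/12) = 10.4197
Current forward F = (S − I)·e^(rT) = (403.33 − 10.4197)·e^(0.0817·12/12) = 392.9103 × 1.085130 = 426.3588
Value (long) = (F − K)·e^(−rT) = (426.3588 − 385.36) × 0.921548 = 37.7824
Value = S$37.78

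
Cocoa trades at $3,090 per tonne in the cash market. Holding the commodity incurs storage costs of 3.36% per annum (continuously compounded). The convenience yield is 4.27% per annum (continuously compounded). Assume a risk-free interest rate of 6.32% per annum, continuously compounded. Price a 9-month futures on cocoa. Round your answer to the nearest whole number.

$3,218 per tonne

Net carry = r + u − y = 0.0632 + 0.0336 − 0.0427 = 0.0541
F = S·e^((r+u−y)T) = 3090 · e^(0.0541 × 9/12) = 3090 · e^0.040575
= 3090 × 1.041409 = $3,218 per tonne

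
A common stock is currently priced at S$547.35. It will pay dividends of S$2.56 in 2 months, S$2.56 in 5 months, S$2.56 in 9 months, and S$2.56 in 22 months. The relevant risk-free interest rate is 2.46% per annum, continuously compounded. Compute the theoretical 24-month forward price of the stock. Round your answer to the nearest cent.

S$564.40

PV(dividends) I = 2.56·e^(−0.0246·2/12) + 2.56·e^(−0.0246·5/12) + 2.56·e^(−0.0246·9/12) + 2.56·e^(−0.0246·22/12)
I = 2.5495 + 2.5339 + 2.5132 + 2.4471 = 10.0437
F = (S − I)·e^(rT) = (547.35 − 10.0437) · e^(0.0246·24/12)
= 537.3063 · e^0.049200 = 537.3063 × 1.050430 = S$564.40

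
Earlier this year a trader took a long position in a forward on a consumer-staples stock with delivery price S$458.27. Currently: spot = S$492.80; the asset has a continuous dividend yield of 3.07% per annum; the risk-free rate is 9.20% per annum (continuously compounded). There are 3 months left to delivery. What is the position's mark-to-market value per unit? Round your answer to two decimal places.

S$41.18

Current fair forward for the remaining 3 months: F = S·e^((r − q)·T), (r − q) = 0.0920 − 0.0307 = 0.0613
F = 492.80 · e^(0.0613 × 3/12) = 492.80 × 1.015443 = 500.4103
Value of long forward = (F − K)·e^(−rT) = (500.4103 − 458.27) · e^(−0.0920·3/12)
= 42.1403 × 0.977262 = 41.18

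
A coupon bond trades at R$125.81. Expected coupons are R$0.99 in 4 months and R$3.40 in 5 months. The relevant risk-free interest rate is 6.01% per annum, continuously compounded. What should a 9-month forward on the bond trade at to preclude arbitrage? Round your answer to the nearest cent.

PV(coupons) I = 0.99·e^(−0.0601·4/12) + 3.40·e^(−0.0601·5/12)
I = 0.9704 + 3.3159 = 4.2863
F = (S − I)·e^(rT) = (125.81 − 4.2863) · e^(0.0601·9/12)
= 121.5237 · e^0.045075 = 121.5237 × 1.046106 = R$127.13

R$127.13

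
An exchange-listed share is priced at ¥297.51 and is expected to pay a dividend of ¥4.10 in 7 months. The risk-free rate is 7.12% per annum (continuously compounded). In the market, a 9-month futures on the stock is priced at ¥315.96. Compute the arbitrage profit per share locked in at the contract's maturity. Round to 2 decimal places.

PV(dividends) I = 4.10·e^(−0.0712·7/12) = 3.9332
Fair futures F* = (S − I)·e^(rT) = (297.51 − 3.9332)·e^0.053400 = 293.5768 × 1.054852 = 309.6801
Market ¥315.96 > fair 309.6801: forward overpriced → cash-and-carry (borrow at r, buy the stock and collect the dividends, short the forward).
Profit at T = |F_mkt − F*| = |315.96 − 309.6801| = ¥6.28 per share

¥6.28 per share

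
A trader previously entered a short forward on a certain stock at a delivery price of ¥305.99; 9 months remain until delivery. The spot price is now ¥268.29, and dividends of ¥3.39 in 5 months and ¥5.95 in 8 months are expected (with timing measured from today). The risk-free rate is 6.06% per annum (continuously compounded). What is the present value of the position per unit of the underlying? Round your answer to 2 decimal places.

PV(remaining dividends) I = 3.39·e^(−0.0606·5/12) + 5.95·e^(−0.0606·8/12) = 9.0199
Current forward F = (S − I)·e^(rT) = (268.29 − 9.0199)·e^(0.0606·9/12) = 259.2701 × 1.046499 = 271.3259
Value (long) = (F − K)·e^(−rT) = (271.3259 − 305.99) × 0.955567 = -33.1239
Short position value = −(long value) = ¥33.12

¥33.12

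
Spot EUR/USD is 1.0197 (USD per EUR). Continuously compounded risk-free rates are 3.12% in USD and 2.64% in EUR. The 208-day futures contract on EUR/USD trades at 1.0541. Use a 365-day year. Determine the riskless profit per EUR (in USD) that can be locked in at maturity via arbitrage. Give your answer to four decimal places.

0.0316 per EUR (in USD)

Fair futures: F* = S·e^(carry·T), with carry = (r_USD − r_EUR) = 0.0312 − 0.0264 = 0.0048
F* = 1.0197 · e^(0.0048 × 208/365) = 1.0197 · e^0.002735 = 1.0197 × 1.002739 = 1.0225
Market 1.0541 > fair 1.0225: forward overpriced → cash-and-carry (buy spot, short the forward).
At maturity, profit = |F_mkt − F*| = |1.0541 − 1.0225| = 0.0316 per EUR (in USD)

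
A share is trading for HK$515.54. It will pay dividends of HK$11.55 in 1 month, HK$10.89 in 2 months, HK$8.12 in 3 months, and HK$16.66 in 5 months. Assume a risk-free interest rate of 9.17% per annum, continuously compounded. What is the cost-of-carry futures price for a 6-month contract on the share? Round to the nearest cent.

PV(dividends) I = 11.55·e^(−0.0917·1/12) + 10.89·e^(−0.0917·2/12) + 8.12·e^(−0.0917·3/12) + 16.66·e^(−0.0917·5/12)
I = 11.4621 + 10.7248 + 7.9360 + 16.0355 = 46.1584
F = (S − I)·e^(rT) = (515.54 − 46.1584) · e^(0.0917·6/12)
= 469.3816 · e^0.045850 = 469.3816 × 1.046917 = HK$491.40

HK$491.40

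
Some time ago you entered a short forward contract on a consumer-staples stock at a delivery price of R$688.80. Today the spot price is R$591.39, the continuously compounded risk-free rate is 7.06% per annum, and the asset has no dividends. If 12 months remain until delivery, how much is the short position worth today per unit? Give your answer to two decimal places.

Current fair forward for the remaining 12 months: F = S·e^(r·T), r = 0.0706
F = 591.39 · e^(0.0706 × 12/12) = 591.39 × 1.073152 = 634.6514
Value of long forward = (F − K)·e^(−rT) = (634.6514 − 688.80) · e^(−0.0706·12/12)
= -54.1486 × 0.931835 = -50.46
Short position value = −(long value) = R$50.46

R$50.46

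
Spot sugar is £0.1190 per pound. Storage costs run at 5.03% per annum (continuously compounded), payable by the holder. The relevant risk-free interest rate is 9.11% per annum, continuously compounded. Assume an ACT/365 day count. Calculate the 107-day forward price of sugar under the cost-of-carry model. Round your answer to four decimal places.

£0.1240 per pound

Net carry = r + u − y = 0.0911 + 0.0503 − 0.0000 = 0.1414
F = S·e^((r+u−y)T) = 0.1190 · e^(0.1414 × 107/365) = 0.1190 · e^0.041452
= 0.1190 × 1.042323 = £0.1240 per pound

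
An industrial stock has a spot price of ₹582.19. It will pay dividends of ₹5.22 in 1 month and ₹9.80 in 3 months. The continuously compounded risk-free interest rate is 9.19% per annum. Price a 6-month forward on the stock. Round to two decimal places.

PV(dividends) I = 5.22·e^(−0.0919·1/12) + 9.80·e^(−0.0919·3/12)
I = 5.1802 + 9.5774 = 14.7576
F = (S − I)·e^(rT) = (582.19 − 14.7576) · e^(0.0919·6/12)
= 567.4324 · e^0.045950 = 567.4324 × 1.047022 = ₹594.11

₹594.11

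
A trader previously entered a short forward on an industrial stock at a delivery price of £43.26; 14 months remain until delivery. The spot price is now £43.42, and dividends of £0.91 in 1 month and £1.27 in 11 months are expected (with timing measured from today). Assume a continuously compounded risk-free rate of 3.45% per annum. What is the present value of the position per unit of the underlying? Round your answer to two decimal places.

£0.27

PV(remaining dividends) I = 0.91·e^(−0.0345·1/12) + 1.27·e^(−0.0345·11/12) = 2.1379
Current forward F = (S − I)·e^(rT) = (43.42 − 2.1379)·e^(0.0345·14/12) = 41.2821 × 1.041071 = 42.9776
Value (long) = (F − K)·e^(−rT) = (42.9776 − 43.26) × 0.960549 = -0.2713
Short position value = −(long value) = £0.27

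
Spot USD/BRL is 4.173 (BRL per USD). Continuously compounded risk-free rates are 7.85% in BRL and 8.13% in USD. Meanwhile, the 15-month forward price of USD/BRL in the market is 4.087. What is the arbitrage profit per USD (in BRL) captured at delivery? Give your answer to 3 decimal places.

Fair forward: F* = S·e^(carry·T), with carry = (r_BRL − r_USD) = 0.0785 − 0.0813 = -0.0028
F* = 4.173 · e^(-0.0028 × 15/12) = 4.173 · e^-0.003500 = 4.173 × 0.996506 = 4.1584
Market 4.087 < fair 4.1584: forward underpriced → reverse cash-and-carry (short spot, go long the forward).
At maturity, profit = |F_mkt − F*| = |4.087 − 4.1584| = 0.071 per USD (in BRL)

0.071 per USD (in BRL)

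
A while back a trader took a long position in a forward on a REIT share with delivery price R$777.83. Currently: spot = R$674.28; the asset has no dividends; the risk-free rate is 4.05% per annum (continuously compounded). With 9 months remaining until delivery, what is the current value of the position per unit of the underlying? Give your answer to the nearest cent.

Current fair forward for the remaining 9 months: F = S·e^(r·T), r = 0.0405
F = 674.28 · e^(0.0405 × 9/12) = 674.28 × 1.030841 = 695.0755
Value of long forward = (F − K)·e^(−rT) = (695.0755 − 777.83) · e^(−0.0405·9/12)
= -82.7545 × 0.970082 = -80.28

-R$80.28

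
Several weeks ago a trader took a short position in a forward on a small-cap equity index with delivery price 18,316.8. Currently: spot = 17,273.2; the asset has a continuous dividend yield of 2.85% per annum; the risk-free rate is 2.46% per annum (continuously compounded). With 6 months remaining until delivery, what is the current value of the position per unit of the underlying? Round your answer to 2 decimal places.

1064.08

Current fair forward for the remaining 6 months: F = S·e^((r − q)·T), (r − q) = 0.0246 − 0.0285 = -0.0039
F = 17273.2 · e^(-0.0039 × 6/12) = 17273.2 × 0.99805190 = 17239.5501
Value of long forward = (F − K)·e^(−rT) = (17239.5501 − 18316.8) · e^(−0.0246·6/12)
= -1077.2499 × 0.98777534 = -1064.08
Short position value = −(long value) = 1064.08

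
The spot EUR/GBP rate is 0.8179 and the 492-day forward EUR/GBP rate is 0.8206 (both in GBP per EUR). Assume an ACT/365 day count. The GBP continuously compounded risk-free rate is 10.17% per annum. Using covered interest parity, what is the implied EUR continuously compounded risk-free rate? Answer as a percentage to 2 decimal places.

F = S·e^((r_GBP − r_EUR)T) ⇒ r_EUR = r_GBP − ln(F/S)/T
ln(0.8206/0.8179) = 0.003296; /(492/365) = 0.002445
r_EUR = 0.1017 − 0.002445 = 0.099255
r_EUR = 9.93%

9.93%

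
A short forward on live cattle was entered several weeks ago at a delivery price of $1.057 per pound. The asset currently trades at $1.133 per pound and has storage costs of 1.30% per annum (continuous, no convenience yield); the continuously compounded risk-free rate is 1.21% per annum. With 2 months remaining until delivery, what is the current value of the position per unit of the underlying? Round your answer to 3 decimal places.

-$0.081 per pound

Current fair forward for the remaining 2 months: F = S·e^((r + u)·T), (r + u) = 0.0121 + 0.0130 = 0.0251
F = 1.133 · e^(0.0251 × 2/12) = 1.133 × 1.004192 = 1.1377
Value of long forward = (F − K)·e^(−rT) = (1.1377 − 1.057) · e^(−0.0121·2/12)
= 0.0807 × 0.997985 = 0.081
Short position value = −(long value) = -$0.081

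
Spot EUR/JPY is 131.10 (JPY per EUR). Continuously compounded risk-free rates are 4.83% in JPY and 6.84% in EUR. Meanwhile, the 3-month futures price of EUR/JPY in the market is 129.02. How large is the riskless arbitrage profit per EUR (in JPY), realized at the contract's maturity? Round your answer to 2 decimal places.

Fair futures: F* = S·e^(carry·T), with carry = (r_JPY − r_EUR) = 0.0483 − 0.0684 = -0.0201
F* = 131.10 · e^(-0.0201 × 3/12) = 131.10 · e^-0.005025 = 131.10 × 0.994988 = 130.4429
Market 129.02 < fair 130.4429: forward underpriced → reverse cash-and-carry (short spot, go long the forward).
At maturity, profit = |F_mkt − F*| = |129.02 − 130.4429| = 1.42 per EUR (in JPY)

1.42 per EUR (in JPY)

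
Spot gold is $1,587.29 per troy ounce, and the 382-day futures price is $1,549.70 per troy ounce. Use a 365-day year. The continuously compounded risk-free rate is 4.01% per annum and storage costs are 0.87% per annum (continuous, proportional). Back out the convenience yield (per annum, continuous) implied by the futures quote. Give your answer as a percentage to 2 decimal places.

F = S·e^((r+u−y)T) ⇒ (r+u−y) = ln(F/S)/T
ln(1549.70/1587.29) = -0.023967; /T ⇒ -0.022900
y = r + u − ln(F/S)/T = 0.0401 + 0.0087 + 0.022900 = 0.071700
y = 7.17%

7.17%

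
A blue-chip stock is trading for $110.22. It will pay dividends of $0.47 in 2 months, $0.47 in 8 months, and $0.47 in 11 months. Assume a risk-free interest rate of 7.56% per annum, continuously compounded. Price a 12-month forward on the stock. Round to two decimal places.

PV(dividends) I = 0.47·e^(−0.0756·2/12) + 0.47·e^(−0.0756·8/12) + 0.47·e^(−0.0756·11/12)
I = 0.4641 + 0.4469 + 0.4385 = 1.3495
F = (S − I)·e^(rT) = (110.22 − 1.3495) · e^(0.0756·12/12)
= 108.8705 · e^0.075600 = 108.8705 × 1.078531 = $117.42

$117.42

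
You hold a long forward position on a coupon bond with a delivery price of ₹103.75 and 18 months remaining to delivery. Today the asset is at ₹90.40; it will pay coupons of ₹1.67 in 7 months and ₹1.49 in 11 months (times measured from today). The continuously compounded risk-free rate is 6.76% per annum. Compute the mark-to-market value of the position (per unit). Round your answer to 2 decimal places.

PV(remaining coupons) I = 1.67·e^(−0.0676·7/12) + 1.49·e^(−0.0676·11/12) = 3.0059
Current forward F = (S − I)·e^(rT) = (90.40 − 3.0059)·e^(0.0676·18/12) = 87.3941 × 1.106719 = 96.7207
Value (long) = (F − K)·e^(−rT) = (96.7207 − 103.75) × 0.903572 = -6.3515
Value = -₹6.35

-₹6.35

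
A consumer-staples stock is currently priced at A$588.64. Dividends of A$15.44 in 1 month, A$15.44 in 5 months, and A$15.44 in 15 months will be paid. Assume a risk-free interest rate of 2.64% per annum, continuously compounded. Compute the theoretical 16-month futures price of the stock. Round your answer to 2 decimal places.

A$562.48

PV(dividends) I = 15.44·e^(−0.0264·1/12) + 15.44·e^(−0.0264·5/12) + 15.44·e^(−0.0264·15/12)
I = 15.4061 + 15.2711 + 14.9388 = 45.6160
F = (S − I)·e^(rT) = (588.64 − 45.6160) · e^(0.0264·16/12)
= 543.0240 · e^0.035200 = 543.0240 × 1.035827 = A$562.48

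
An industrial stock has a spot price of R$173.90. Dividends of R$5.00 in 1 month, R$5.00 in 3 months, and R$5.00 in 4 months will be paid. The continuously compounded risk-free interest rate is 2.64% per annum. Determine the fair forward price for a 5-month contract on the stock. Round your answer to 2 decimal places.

PV(dividends) I = 5.00·e^(−0.0264·1/12) + 5.00·e^(−0.0264·3/12) + 5.00·e^(−0.0264·4/12)
I = 4.9890 + 4.9671 + 4.9562 = 14.9123
F = (S − I)·e^(rT) = (173.90 − 14.9123) · e^(0.0264·5/12)
= 158.9877 · e^0.011000 = 158.9877 × 1.011061 = R$160.75

R$160.75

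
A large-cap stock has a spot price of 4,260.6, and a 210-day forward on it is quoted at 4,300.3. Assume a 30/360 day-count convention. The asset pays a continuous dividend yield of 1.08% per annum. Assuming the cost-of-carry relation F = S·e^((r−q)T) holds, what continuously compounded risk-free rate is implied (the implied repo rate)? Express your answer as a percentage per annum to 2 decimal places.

From F = S·e^((r−q)T): (r − q) = ln(F/S)/T
ln(4300.3/4260.6) = ln(1.009318) = 0.009275
(r − q) = 0.009275 / (210/360) = 0.015900
r = ln(F/S)/T + q = 0.015900 + 0.0108 = 0.026700
r = 2.67%

2.67%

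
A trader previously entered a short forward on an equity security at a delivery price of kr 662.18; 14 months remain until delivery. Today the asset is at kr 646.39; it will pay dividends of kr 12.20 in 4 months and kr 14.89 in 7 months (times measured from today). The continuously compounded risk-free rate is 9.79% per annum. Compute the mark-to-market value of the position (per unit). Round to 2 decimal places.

PV(remaining dividends) I = 12.20·e^(−0.0979·4/12) + 14.89·e^(−0.0979·7/12) = 25.8718
Current forward F = (S − I)·e^(rT) = (646.39 − 25.8718)·e^(0.0979·14/12) = 620.5182 × 1.120995 = 695.5978
Value (long) = (F − K)·e^(−rT) = (695.5978 − 662.18) × 0.892065 = 29.8108
Short position value = −(long value) = -kr 29.81

-kr 29.81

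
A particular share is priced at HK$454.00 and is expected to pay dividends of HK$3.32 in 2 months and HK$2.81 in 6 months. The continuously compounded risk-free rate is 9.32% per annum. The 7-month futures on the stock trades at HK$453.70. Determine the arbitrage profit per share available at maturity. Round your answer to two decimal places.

HK$19.38 per share

PV(dividends) I = 3.32·e^(−0.0932·2/12) + 2.81·e^(−0.0932·6/12) = 5.9509
Fair futures F* = (S − I)·e^(rT) = (454.00 − 5.9509)·e^0.054367 = 448.0491 × 1.055872 = 473.0825
Market HK$453.70 < fair 473.0825: forward underpriced → reverse cash-and-carry (short the stock, invest proceeds at r, pay the dividends, go long the forward).
Profit at T = |F_mkt − F*| = |453.70 − 473.0825| = HK$19.38 per share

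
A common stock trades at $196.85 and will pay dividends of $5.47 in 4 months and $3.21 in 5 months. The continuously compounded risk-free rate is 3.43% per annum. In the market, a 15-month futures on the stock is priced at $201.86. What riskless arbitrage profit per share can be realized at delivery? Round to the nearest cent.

$5.33 per share

PV(dividends) I = 5.47·e^(−0.0343·4/12) + 3.21·e^(−0.0343·5/12) = 8.5723
Fair futures F* = (S − I)·e^(rT) = (196.85 − 8.5723)·e^0.042875 = 188.2777 × 1.043807 = 196.5256
Market $201.86 > fair 196.5256: forward overpriced → cash-and-carry (borrow at r, buy the stock and collect the dividends, short the forward).
Profit at T = |F_mkt − F*| = |201.86 − 196.5256| = $5.33 per share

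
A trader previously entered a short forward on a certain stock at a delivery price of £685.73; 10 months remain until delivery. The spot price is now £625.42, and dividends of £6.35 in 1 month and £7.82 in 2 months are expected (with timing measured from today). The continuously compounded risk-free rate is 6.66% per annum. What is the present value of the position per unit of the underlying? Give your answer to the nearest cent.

£37.34

PV(remaining dividends) I = 6.35·e^(−0.0666·1/12) + 7.82·e^(−0.0666·2/12) = 14.0485
Current forward F = (S − I)·e^(rT) = (625.42 − 14.0485)·e^(0.0666·10/12) = 611.3715 × 1.057069 = 646.2619
Value (long) = (F − K)·e^(−rT) = (646.2619 − 685.73) × 0.946012 = -37.3373
Short position value = −(long value) = £37.34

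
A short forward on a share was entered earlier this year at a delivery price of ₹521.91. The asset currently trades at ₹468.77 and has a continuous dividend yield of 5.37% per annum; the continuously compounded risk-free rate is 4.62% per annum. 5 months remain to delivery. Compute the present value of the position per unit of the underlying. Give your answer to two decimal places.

₹53.56

Current fair forward for the remaining 5 months: F = S·e^((r − q)·T), (r − q) = 0.0462 − 0.0537 = -0.0075
F = 468.77 · e^(-0.0075 × 5/12) = 468.77 × 0.996880 = 467.3074
Value of long forward = (F − K)·e^(−rT) = (467.3074 − 521.91) · e^(−0.0462·5/12)
= -54.6026 × 0.980934 = -53.56
Short position value = −(long value) = ₹53.56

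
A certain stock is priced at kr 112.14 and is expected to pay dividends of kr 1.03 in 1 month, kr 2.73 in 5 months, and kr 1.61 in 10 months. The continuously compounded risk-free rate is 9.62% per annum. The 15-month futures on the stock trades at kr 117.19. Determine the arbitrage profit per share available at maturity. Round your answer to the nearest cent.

PV(dividends) I = 1.03·e^(−0.0962·1/12) + 2.73·e^(−0.0962·5/12) + 1.61·e^(−0.0962·10/12) = 5.1305
Fair futures F* = (S − I)·e^(rT) = (112.14 − 5.1305)·e^0.120250 = 107.0095 × 1.127779 = 120.6831
Market kr 117.19 < fair 120.6831: forward underpriced → reverse cash-and-carry (short the stock, invest proceeds at r, pay the dividends, go long the forward).
Profit at T = |F_mkt − F*| = |117.19 − 120.6831| = kr 3.49 per share

kr 3.49 per share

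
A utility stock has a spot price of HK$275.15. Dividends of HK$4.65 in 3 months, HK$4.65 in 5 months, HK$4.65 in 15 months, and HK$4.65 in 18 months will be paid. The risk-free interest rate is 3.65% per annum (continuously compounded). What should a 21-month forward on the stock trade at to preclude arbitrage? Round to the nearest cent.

HK$274.08

PV(dividends) I = 4.65·e^(−0.0365·3/12) + 4.65·e^(−0.0365·5/12) + 4.65·e^(−0.0365·15/12) + 4.65·e^(−0.0365·18/12)
I = 4.6078 + 4.5798 + 4.4426 + 4.4023 = 18.0325
F = (S − I)·e^(rT) = (275.15 − 18.0325) · e^(0.0365·21/12)
= 257.1175 · e^0.063875 = 257.1175 × 1.065959 = HK$274.08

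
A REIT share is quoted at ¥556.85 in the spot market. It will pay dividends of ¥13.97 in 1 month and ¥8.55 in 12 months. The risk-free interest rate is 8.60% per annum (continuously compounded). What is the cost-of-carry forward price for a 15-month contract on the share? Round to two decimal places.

PV(dividends) I = 13.97·e^(−0.0860·1/12) + 8.55·e^(−0.0860·12/12)
I = 13.8702 + 7.8454 = 21.7156
F = (S − I)·e^(rT) = (556.85 − 21.7156) · e^(0.0860·15/12)
= 535.1344 · e^0.107500 = 535.1344 × 1.113491 = ¥595.87

¥595.87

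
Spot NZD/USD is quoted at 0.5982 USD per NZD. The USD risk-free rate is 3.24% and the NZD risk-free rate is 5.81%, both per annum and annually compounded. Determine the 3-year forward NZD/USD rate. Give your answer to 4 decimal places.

By covered interest parity, F = S · (1+r_USD)^T / (1+r_NZD)^T
= 0.5982 × 1.100383 / 1.184623 = 0.5982 × 0.928889
F = 0.5557 USD per NZD

0.5557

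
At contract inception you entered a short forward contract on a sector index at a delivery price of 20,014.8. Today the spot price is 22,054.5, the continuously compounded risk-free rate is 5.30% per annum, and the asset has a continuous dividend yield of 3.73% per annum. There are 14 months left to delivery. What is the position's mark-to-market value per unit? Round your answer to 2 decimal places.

-2300.64

Current fair forward for the remaining 14 months: F = S·e^((r − q)·T), (r − q) = 0.0530 − 0.0373 = 0.0157
F = 22054.5 · e^(0.0157 × 14/12) = 22054.5 × 1.01848545 = 22462.1874
Value of long forward = (F − K)·e^(−rT) = (22462.1874 − 20014.8) · e^(−0.0530·14/12)
= 2447.3874 × 0.94003955 = 2300.64
Short position value = −(long value) = -2300.64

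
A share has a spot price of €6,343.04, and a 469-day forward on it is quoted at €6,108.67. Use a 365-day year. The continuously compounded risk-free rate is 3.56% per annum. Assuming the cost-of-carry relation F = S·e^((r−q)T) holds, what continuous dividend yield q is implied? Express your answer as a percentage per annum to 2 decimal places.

6.49%

From F = S·e^((r−q)T): (r − q) = ln(F/S)/T
ln(6108.67/6343.04) = ln(0.963051) = -0.037649
(r − q) = -0.037649 / (469/365) = -0.029300
q = r − ln(F/S)/T = 0.0356 + 0.029300 = 0.064900
q = 6.49%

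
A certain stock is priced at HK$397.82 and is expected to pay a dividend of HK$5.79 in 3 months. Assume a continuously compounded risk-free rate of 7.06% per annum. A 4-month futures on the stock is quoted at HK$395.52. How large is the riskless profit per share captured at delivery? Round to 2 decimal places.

HK$5.95 per share

PV(dividends) I = 5.79·e^(−0.0706·3/12) = 5.6887
Fair futures F* = (S − I)·e^(rT) = (397.82 − 5.6887)·e^0.023533 = 392.1313 × 1.023812 = 401.4687
Market HK$395.52 < fair 401.4687: forward underpriced → reverse cash-and-carry (short the stock, invest proceeds at r, pay the dividends, go long the forward).
Profit at T = |F_mkt − F*| = |395.52 − 401.4687| = HK$5.95 per share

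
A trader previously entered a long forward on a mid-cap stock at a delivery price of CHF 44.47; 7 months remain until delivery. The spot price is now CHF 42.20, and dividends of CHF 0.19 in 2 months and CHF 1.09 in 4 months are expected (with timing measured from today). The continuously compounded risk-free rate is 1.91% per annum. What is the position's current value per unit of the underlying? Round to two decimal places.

PV(remaining dividends) I = 0.19·e^(−0.0191·2/12) + 1.09·e^(−0.0191·4/12) = 1.2725
Current forward F = (S − I)·e^(rT) = (42.20 − 1.2725)·e^(0.0191·7/12) = 40.9275 × 1.011204 = 41.3861
Value (long) = (F − K)·e^(−rT) = (41.3861 − 44.47) × 0.988920 = -3.0497
Value = -CHF 3.05

-CHF 3.05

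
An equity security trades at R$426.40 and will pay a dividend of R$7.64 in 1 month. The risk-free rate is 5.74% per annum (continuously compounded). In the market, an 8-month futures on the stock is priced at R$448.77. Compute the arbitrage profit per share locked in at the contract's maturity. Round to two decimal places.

R$13.64 per share

PV(dividends) I = 7.64·e^(−0.0574·1/12) = 7.6035
Fair futures F* = (S − I)·e^(rT) = (426.40 − 7.6035)·e^0.038267 = 418.7965 × 1.039009 = 435.1333
Market R$448.77 > fair 435.1333: forward overpriced → cash-and-carry (borrow at r, buy the stock and collect the dividends, short the forward).
Profit at T = |F_mkt − F*| = |448.77 − 435.1333| = R$13.64 per share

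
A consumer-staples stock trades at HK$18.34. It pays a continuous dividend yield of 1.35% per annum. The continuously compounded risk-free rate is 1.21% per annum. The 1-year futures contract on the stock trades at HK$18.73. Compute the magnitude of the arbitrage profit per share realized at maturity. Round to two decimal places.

Fair futures: F* = S·e^(carry·T), with carry = (r − q) = 0.0121 − 0.0135 = -0.0014
F* = 18.34 · e^(-0.0014 × 1) = 18.34 · e^-0.001400 = 18.34 × 0.998601 = HK$18.3143
Market HK$18.73 > fair HK$18.3143: forward overpriced → cash-and-carry (buy spot, short the forward).
At maturity, profit = |F_mkt − F*| = |18.73 − 18.3143| = HK$0.42 per share

HK$0.42 per share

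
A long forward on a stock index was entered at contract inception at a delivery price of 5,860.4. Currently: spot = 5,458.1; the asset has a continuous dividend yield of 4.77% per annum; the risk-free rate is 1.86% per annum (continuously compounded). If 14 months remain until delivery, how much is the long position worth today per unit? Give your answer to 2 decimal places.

Current fair forward for the remaining 14 months: F = S·e^((r − q)·T), (r − q) = 0.0186 − 0.0477 = -0.0291
F = 5458.1 · e^(-0.0291 × 14/12) = 5458.1 × 0.96661983 = 5275.9077
Value of long forward = (F − K)·e^(−rT) = (5275.9077 − 5860.4) · e^(−0.0186·14/12)
= -584.4923 × 0.97853375 = -571.95

-571.95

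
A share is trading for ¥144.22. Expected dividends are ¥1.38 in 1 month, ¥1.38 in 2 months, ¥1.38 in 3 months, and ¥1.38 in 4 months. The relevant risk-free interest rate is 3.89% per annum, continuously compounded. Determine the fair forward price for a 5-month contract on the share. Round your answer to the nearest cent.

¥141.01

PV(dividends) I = 1.38·e^(−0.0389·1/12) + 1.38·e^(−0.0389·2/12) + 1.38·e^(−0.0389·3/12) + 1.38·e^(−0.0389·4/12)
I = 1.3755 + 1.3711 + 1.3666 + 1.3622 = 5.4754
F = (S − I)·e^(rT) = (144.22 − 5.4754) · e^(0.0389·5/12)
= 138.7446 · e^0.016208 = 138.7446 × 1.016340 = ¥141.01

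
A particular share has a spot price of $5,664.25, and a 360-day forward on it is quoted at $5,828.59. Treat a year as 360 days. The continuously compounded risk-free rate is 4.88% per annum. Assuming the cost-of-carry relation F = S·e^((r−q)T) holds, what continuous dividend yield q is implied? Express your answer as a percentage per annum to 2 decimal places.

2.02%

From F = S·e^((r−q)T): (r − q) = ln(F/S)/T
ln(5828.59/5664.25) = ln(1.029014) = 0.028601
(r − q) = 0.028601 / (360/360) = 0.028601
q = r − ln(F/S)/T = 0.0488 − 0.028601 = 0.020199
q = 2.02%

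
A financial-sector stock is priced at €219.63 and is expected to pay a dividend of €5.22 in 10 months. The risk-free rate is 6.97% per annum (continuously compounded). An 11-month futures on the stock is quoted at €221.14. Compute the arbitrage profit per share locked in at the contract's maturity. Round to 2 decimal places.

€7.73 per share

PV(dividends) I = 5.22·e^(−0.0697·10/12) = 4.9254
Fair futures F* = (S − I)·e^(rT) = (219.63 − 4.9254)·e^0.063892 = 214.7046 × 1.065977 = 228.8702
Market €221.14 < fair 228.8702: forward underpriced → reverse cash-and-carry (short the stock, invest proceeds at r, pay the dividends, go long the forward).
Profit at T = |F_mkt − F*| = |221.14 − 228.8702| = €7.73 per share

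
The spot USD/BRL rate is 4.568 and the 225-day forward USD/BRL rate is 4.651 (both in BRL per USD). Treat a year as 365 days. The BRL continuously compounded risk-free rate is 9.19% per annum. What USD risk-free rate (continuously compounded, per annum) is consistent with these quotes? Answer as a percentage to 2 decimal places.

F = S·e^((r_BRL − r_USD)T) ⇒ r_USD = r_BRL − ln(F/S)/T
ln(4.651/4.568) = 0.018007; /(225/365) = 0.029211
r_USD = 0.0919 − 0.029211 = 0.062689
r_USD = 6.27%

6.27%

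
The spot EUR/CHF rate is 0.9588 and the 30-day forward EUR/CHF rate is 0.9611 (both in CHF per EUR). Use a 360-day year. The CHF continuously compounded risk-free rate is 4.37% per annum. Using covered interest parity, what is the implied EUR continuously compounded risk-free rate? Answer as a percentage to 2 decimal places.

F = S·e^((r_CHF − r_EUR)T) ⇒ r_EUR = r_CHF − ln(F/S)/T
ln(0.9611/0.9588) = 0.002396; /(30/360) = 0.028752
r_EUR = 0.0437 − 0.028752 = 0.014948
r_EUR = 1.49%

1.49%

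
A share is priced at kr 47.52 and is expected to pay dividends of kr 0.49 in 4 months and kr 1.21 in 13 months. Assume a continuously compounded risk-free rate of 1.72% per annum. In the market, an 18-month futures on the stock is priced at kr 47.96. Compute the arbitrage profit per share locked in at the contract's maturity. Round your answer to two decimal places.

PV(dividends) I = 0.49·e^(−0.0172·4/12) + 1.21·e^(−0.0172·13/12) = 1.6749
Fair futures F* = (S − I)·e^(rT) = (47.52 − 1.6749)·e^0.025800 = 45.8451 × 1.026136 = 47.0433
Market kr 47.96 > fair 47.0433: forward overpriced → cash-and-carry (borrow at r, buy the stock and collect the dividends, short the forward).
Profit at T = |F_mkt − F*| = |47.96 − 47.0433| = kr 0.92 per share

kr 0.92 per share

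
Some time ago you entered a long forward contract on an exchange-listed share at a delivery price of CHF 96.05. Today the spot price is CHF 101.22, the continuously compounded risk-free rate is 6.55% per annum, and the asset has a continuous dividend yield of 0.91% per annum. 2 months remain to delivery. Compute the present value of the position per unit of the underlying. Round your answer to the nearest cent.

CHF 6.06

Current fair forward for the remaining 2 months: F = S·e^((r − q)·T), (r − q) = 0.0655 − 0.0091 = 0.0564
F = 101.22 · e^(0.0564 × 2/12) = 101.22 × 1.009444 = 102.1759
Value of long forward = (F − K)·e^(−rT) = (102.1759 − 96.05) · e^(−0.0655·2/12)
= 6.1259 × 0.989143 = 6.06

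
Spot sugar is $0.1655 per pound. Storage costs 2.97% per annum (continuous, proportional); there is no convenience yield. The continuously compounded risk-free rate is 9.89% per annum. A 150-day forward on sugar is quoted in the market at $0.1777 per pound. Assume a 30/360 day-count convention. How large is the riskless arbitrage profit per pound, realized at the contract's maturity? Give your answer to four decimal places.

Fair forward: F* = S·e^(carry·T), with carry = (r + u) = 0.0989 + 0.0297 = 0.1286
F* = 0.1655 · e^(0.1286 × 150/360) = 0.1655 · e^0.053583 = 0.1655 × 1.055045 = $0.1746
Market $0.1777 > fair $0.1746: forward overpriced → cash-and-carry (buy spot, short the forward).
At maturity, profit = |F_mkt − F*| = |0.1777 − 0.1746| = $0.0031 per pound

$0.0031 per pound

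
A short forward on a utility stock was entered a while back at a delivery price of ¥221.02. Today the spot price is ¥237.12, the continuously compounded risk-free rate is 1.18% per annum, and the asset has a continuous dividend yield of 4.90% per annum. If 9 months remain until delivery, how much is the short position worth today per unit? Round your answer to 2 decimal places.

Current fair forward for the remaining 9 months: F = S·e^((r − q)·T), (r − q) = 0.0118 − 0.0490 = -0.0372
F = 237.12 · e^(-0.0372 × 9/12) = 237.12 × 0.972486 = 230.5959
Value of long forward = (F − K)·e^(−rT) = (230.5959 − 221.02) · e^(−0.0118·9/12)
= 9.5759 × 0.991189 = 9.49
Short position value = −(long value) = -¥9.49

-¥9.49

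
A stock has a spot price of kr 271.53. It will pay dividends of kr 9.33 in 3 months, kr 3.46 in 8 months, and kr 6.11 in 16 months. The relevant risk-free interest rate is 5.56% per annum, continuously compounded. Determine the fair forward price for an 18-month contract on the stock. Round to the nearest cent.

PV(dividends) I = 9.33·e^(−0.0556·3/12) + 3.46·e^(−0.0556·8/12) + 6.11·e^(−0.0556·16/12)
I = 9.2012 + 3.3341 + 5.6734 = 18.2087
F = (S − I)·e^(rT) = (271.53 − 18.2087) · e^(0.0556·18/12)
= 253.3213 · e^0.083400 = 253.3213 × 1.086977 = kr 275.35

kr 275.35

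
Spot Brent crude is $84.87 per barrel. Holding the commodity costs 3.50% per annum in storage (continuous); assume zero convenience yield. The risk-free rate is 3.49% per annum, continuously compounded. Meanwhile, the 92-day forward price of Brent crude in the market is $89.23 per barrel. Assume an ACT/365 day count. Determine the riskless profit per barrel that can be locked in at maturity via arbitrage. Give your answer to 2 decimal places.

$2.85 per barrel

Fair forward: F* = S·e^(carry·T), with carry = (r + u) = 0.0349 + 0.0350 = 0.0699
F* = 84.87 · e^(0.0699 × 92/365) = 84.87 · e^0.017619 = 84.87 × 1.017775 = $86.3786
Market $89.23 > fair $86.3786: forward overpriced → cash-and-carry (buy spot, short the forward).
At maturity, profit = |F_mkt − F*| = |89.23 − 86.3786| = $2.85 per barrel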